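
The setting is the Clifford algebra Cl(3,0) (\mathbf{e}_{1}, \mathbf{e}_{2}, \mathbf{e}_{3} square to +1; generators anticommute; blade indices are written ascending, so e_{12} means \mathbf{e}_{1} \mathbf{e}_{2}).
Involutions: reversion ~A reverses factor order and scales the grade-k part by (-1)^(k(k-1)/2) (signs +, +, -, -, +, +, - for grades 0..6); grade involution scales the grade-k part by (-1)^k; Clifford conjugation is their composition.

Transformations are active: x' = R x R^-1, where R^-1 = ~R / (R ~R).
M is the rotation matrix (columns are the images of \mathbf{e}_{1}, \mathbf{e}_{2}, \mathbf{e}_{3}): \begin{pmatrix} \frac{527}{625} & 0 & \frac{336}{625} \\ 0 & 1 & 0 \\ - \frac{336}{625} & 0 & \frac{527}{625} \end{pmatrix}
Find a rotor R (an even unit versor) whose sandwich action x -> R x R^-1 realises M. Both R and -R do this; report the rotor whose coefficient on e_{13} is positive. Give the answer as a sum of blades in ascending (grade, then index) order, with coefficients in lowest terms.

Method: write R = a + b12*e_{12} + b13*e_{13} + b23*e_{23} with a^2 + b12^2 + b13^2 + b23^2 = 1 (so R^-1 = ~R). Expanding the columns R e_j ~R gives tr M = 4a^2 - 1 and, from the antisymmetric part, M21 - M12 = -4a*b12, M13 - M31 = 4a*b13, M32 - M23 = -4a*b23.
Here tr M = \frac{1679}{625}, so a^2 = (1 + tr M)/4 = \frac{576}{625} and a = ±\frac{24}{25}. Taking a = \frac{24}{25}: M21 - M12 = 0, M13 - M31 = \frac{672}{625}, M32 - M23 = 0, giving b12 = 0, b13 = \frac{7}{25}, b23 = 0, i.e. R = \frac{24}{25} + \frac{7}{25} e_{13}.
Its e_{13} coefficient is already positive.
Answer: \frac{24}{25} + \frac{7}{25} e_{13}. Sheet selection: the two-to-one cover makes ±R indistinguishable at the matrix level (trace \frac{1679}{625}), so uniqueness comes from the required sign on e_{13}.


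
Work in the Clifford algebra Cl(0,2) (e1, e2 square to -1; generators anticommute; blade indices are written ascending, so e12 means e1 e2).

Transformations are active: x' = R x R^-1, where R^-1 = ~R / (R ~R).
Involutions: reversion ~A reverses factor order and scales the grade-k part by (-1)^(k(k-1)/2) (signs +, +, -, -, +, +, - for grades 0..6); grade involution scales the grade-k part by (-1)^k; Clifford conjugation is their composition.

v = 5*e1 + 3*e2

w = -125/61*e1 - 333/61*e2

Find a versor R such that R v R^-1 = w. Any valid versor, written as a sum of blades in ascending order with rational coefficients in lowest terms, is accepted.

Reasoning: v^2 = w^2 = -34 since conjugation preserves the quadratic form; R = v + w = 180/61*e1 - 150/61*e2 is then valid when invertible, keeping its own part and reversing (v - w)/2.
Answer: 180/61*e1 - 150/61*e2


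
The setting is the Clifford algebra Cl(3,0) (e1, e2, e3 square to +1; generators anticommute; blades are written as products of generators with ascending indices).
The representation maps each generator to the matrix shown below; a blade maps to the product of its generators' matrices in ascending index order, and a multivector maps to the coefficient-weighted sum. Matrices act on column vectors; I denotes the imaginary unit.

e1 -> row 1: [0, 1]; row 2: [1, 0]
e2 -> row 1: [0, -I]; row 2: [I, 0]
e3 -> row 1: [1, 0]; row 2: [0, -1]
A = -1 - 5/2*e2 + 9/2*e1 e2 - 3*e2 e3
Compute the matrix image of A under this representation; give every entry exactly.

Bivector images (products of the table entries): rho(e1 e2) = rho(e1)rho(e2) = row 1: [I, 0]; row 2: [0, -I]; rho(e2 e3) = rho(e2)rho(e3) = row 1: [0, I]; row 2: [I, 0].
M = (-1)*1 + (-5/2)*rho(e2) + (9/2)*rho(e1 e2) + (-3)*rho(e2 e3), summed entrywise (1 is the identity matrix):
Answer: row 1: [-1 + 9*I/2, -I/2]; row 2: [-11*I/2, -1 - 9*I/2]


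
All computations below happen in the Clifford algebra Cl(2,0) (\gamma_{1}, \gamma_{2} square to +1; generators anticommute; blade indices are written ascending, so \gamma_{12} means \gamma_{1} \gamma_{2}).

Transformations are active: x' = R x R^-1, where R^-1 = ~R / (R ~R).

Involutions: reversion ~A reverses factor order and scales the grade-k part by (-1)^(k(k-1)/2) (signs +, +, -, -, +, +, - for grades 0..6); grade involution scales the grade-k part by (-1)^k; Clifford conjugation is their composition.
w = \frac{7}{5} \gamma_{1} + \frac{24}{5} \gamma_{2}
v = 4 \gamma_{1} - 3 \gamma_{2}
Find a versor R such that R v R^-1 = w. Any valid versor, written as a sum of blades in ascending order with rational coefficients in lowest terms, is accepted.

Reasoning: v^2 = w^2 = 25 since conjugation preserves the quadratic form; R = v + w = \frac{27}{5} \gamma_{1} + \frac{9}{5} \gamma_{2} is then valid when invertible, keeping its own part and reversing (v - w)/2.
Answer: \frac{27}{5} \gamma_{1} + \frac{9}{5} \gamma_{2}


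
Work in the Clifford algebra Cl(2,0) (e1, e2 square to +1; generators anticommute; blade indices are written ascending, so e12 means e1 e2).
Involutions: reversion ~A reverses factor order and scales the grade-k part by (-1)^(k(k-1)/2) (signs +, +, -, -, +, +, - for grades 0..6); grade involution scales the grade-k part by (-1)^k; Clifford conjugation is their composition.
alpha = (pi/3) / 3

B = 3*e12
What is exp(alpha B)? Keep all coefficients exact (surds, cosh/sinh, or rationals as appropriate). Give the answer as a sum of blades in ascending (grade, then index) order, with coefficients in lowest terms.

B^2 = (3)^2*(e12)^2 = 9*(-1) = -9 (a basis 2-blade squares to minus the product of its generators' squares).
B^2 = -9 — B^2 < 0, so the exponential closes trigonometrically: l = 3, alpha*l = pi/3, so exp(alpha B) = cos(pi/3) + (sin(pi/3)/3)*B = 1/2 + (sqrt(3)/6)*B.
Answer: 1/2 + sqrt(3)/2*e12


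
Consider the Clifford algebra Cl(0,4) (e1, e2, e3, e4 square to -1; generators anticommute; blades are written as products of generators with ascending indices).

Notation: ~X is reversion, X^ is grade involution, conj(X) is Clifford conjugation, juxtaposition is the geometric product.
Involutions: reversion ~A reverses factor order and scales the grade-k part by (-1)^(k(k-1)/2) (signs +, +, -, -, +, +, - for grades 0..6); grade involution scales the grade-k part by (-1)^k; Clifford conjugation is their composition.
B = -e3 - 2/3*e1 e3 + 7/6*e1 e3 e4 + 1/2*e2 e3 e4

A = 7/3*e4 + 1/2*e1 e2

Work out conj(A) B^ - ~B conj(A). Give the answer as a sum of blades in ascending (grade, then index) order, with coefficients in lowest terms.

first term: -49/18*e1 e3 - 5/6*e2 e3 + 7/3*e3 e4 - 1/2*e1 e2 e3 + 47/36*e1 e3 e4 + 7/12*e2 e3 e4
second term: -49/18*e1 e3 - 5/6*e2 e3 + 7/3*e3 e4 + 1/2*e1 e2 e3 - 47/36*e1 e3 e4 - 7/12*e2 e3 e4
Answer: -e1 e2 e3 + 47/18*e1 e3 e4 + 7/6*e2 e3 e4


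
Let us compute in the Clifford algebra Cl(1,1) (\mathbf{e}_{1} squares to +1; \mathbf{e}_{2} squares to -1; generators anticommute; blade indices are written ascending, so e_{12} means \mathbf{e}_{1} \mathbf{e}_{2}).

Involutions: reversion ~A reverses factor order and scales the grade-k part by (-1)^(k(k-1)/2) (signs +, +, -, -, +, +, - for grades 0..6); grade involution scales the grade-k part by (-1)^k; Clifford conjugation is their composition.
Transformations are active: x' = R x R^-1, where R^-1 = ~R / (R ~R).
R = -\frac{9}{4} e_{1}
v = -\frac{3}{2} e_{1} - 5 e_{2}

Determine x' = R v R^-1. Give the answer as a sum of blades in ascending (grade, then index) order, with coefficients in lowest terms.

~R = -\frac{9}{4} e_{1}, and R ~R = \frac{81}{16}, so R^-1 = ~R / (\frac{81}{16}).
R v = \frac{27}{8} + \frac{45}{4} e_{12}
Answer: -\frac{3}{2} e_{1} + 5 e_{2}


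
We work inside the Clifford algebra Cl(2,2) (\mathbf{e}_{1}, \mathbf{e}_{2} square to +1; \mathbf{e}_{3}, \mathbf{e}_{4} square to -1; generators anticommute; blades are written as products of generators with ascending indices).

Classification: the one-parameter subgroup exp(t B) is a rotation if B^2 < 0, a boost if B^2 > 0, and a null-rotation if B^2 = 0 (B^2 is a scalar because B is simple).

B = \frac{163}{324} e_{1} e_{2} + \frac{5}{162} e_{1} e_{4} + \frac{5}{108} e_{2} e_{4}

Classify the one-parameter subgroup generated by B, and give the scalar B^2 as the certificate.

B^2 term by term: the squares give (\frac{163}{324})^2*(e_{1} e_{2})^2 + (\frac{5}{162})^2*(e_{1} e_{4})^2 + (\frac{5}{108})^2*(e_{2} e_{4})^2 = \frac{26569}{104976}*(-1) + \frac{25}{26244}*(+1) + \frac{25}{11664}*(+1) = -\frac{1}{4} (each basis 2-blade squares to minus the product of its generators' squares); cross terms between blades sharing an index anticommute and cancel. So B^2 = -\frac{1}{4}.
Answer: rotation, certificate B^2 = -\frac{1}{4}. Why this suffices: the scalar -\frac{1}{4} survives any versor conjugation, so its sign alone determines the class however B is presented.


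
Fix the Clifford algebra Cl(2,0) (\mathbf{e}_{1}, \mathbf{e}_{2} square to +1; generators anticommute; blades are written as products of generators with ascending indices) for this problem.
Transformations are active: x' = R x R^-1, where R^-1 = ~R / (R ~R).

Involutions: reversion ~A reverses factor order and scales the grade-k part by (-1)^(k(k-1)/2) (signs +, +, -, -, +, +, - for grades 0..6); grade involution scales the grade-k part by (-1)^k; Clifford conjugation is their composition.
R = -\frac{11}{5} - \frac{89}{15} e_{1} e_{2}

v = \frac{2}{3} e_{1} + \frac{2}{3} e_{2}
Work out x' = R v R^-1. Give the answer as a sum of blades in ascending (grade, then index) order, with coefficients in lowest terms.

~R = -\frac{11}{5} + \frac{89}{15} e_{1} e_{2}, and R ~R = \frac{1802}{45}, so R^-1 = ~R / (\frac{1802}{45}).
R v = -\frac{244}{45} e_{1} + \frac{112}{45} e_{2}
Answer: -\frac{958}{13515} e_{1} - \frac{12706}{13515} e_{2}


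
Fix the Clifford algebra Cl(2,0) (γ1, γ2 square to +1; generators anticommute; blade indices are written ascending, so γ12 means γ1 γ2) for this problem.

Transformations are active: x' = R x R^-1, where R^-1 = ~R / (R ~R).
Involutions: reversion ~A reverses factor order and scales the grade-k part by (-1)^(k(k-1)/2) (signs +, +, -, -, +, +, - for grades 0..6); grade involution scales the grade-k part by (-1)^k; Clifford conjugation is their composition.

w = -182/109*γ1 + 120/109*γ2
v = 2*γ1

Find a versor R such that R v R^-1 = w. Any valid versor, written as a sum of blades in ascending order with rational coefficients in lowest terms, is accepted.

Key observation: q(v) = q(w) = 4 (sandwiches preserve the norm), so R = v + w = 36/109*γ1 + 120/109*γ2 works whenever it is invertible — the component of v along it is kept and (v - w)/2 reverses, sending v to w.
Answer: 36/109*γ1 + 120/109*γ2


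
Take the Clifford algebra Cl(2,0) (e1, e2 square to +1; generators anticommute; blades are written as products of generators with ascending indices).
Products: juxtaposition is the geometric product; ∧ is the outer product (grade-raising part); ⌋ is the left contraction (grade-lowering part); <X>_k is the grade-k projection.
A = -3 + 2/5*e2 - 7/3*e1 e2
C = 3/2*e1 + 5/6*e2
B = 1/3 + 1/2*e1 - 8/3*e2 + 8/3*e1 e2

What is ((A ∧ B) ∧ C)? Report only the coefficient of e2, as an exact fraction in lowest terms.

step 1: -1 - 3/2*e1 + 122/15*e2 - 404/45*e1 e2
step 2: -3/2*e1 - 5/6*e2 - 269/20*e1 e2
Answer: -5/6


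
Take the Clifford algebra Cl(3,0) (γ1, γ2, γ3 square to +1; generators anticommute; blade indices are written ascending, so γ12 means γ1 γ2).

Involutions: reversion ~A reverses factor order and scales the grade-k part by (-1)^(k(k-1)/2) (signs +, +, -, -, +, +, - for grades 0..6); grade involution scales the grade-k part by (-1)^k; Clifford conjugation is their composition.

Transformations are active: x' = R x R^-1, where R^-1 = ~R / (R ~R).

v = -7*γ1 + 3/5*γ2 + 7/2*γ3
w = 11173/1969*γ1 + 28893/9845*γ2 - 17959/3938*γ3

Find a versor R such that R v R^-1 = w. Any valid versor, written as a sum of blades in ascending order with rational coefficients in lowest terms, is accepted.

A norm check does it: q(v) = q(w) = 6161/100, hence R = v + w = -2610/1969*γ1 + 6960/1969*γ2 - 2088/1969*γ3 realises the map — parallel part kept, (v - w)/2 negated, v carried to w.
Answer: -2610/1969*γ1 + 6960/1969*γ2 - 2088/1969*γ3


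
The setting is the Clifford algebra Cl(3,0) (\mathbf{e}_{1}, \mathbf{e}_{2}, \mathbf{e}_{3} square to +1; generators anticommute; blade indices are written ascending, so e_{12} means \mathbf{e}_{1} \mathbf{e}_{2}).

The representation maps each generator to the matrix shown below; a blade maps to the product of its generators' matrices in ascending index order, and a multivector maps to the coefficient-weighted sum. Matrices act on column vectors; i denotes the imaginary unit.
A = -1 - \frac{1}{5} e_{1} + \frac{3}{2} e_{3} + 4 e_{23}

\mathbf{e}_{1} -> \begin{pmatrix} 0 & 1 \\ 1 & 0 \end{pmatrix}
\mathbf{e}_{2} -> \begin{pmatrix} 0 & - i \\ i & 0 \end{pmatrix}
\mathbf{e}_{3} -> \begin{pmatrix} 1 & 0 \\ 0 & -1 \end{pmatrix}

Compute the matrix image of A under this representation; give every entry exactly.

Bivector images (products of the table entries): rho(e_{23}) = rho(\mathbf{e}_{2})rho(\mathbf{e}_{3}) = \begin{pmatrix} 0 & i \\ i & 0 \end{pmatrix}.
M = (-1)*1 + (-\frac{1}{5})*rho(e_{1}) + (\frac{3}{2})*rho(e_{3}) + (4)*rho(e_{23}), summed entrywise (1 is the identity matrix):
Answer: \begin{pmatrix} \frac{1}{2} & - \frac{1}{5} + 4 i \\ - \frac{1}{5} + 4 i & - \frac{5}{2} \end{pmatrix}


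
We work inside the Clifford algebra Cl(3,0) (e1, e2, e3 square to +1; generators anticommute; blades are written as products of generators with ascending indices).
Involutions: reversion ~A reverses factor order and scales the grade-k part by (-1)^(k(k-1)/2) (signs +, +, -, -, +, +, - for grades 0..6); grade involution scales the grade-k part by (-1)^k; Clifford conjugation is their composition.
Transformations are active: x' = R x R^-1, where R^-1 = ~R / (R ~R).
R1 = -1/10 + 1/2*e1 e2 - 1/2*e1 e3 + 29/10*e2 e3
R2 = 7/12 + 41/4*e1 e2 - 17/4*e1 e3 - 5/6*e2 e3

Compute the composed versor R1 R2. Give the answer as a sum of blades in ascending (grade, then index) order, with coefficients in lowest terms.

Distribute over the terms of R1 (each basis-blade product reordered to ascending indices, repeated generators contracted through their squares):
(-1/10) R2 = -7/120 - 41/40*e1 e2 + 17/40*e1 e3 + 1/12*e2 e3
(1/2*e1 e2) R2 = -41/8 + 7/24*e1 e2 - 5/12*e1 e3 + 17/8*e2 e3
(-1/2*e1 e3) R2 = -17/8 - 5/12*e1 e2 - 7/24*e1 e3 - 41/8*e2 e3
(29/10*e2 e3) R2 = 29/12 - 493/40*e1 e2 - 1189/40*e1 e3 + 203/120*e2 e3
Summing the partial products and collecting blades:
Answer: -587/120 - 539/40*e1 e2 - 3601/120*e1 e3 - 49/40*e2 e3


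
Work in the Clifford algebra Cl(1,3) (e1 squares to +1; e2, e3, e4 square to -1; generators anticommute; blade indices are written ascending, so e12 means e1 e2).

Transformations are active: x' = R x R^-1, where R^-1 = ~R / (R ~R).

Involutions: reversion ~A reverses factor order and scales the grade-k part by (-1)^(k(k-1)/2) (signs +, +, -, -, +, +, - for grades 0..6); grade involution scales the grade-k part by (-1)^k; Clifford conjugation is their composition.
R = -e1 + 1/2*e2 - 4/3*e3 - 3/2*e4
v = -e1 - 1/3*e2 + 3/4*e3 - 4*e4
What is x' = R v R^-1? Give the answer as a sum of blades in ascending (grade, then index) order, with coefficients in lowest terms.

~R = -e1 + 1/2*e2 - 4/3*e3 - 3/2*e4, and R ~R = -59/18, so R^-1 = ~R / (-59/18).
R v = -23/6 + 5/6*e12 - 25/12*e13 + 5/2*e14 - 5/72*e23 - 5/2*e24 + 155/24*e34
Answer: -79/59*e1 + 266/177*e2 - 913/236*e3 + 29/59*e4


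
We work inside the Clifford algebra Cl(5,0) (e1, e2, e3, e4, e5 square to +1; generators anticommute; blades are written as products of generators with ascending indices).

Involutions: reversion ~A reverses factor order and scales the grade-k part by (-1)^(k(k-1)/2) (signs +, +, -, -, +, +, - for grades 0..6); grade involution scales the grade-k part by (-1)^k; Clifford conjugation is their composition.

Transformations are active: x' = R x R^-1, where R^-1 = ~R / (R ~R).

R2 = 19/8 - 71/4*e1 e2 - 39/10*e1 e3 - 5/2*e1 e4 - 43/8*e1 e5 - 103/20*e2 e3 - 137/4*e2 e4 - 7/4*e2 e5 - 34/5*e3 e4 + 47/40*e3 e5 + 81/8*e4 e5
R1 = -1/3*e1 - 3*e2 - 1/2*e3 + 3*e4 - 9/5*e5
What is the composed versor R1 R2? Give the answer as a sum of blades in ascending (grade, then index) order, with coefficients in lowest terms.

Distribute over the terms of R1 (each basis-blade product reordered to ascending indices, repeated generators contracted through their squares):
(-1/3*e1) R2 = -19/24*e1 + 71/12*e2 + 13/10*e3 + 5/6*e4 + 43/24*e5 + 103/60*e1 e2 e3 + 137/12*e1 e2 e4 + 7/12*e1 e2 e5 + 34/15*e1 e3 e4 - 47/120*e1 e3 e5 - 27/8*e1 e4 e5
(-3*e2) R2 = -213/4*e1 - 57/8*e2 + 309/20*e3 + 411/4*e4 + 21/4*e5 - 117/10*e1 e2 e3 - 15/2*e1 e2 e4 - 129/8*e1 e2 e5 + 102/5*e2 e3 e4 - 141/40*e2 e3 e5 - 243/8*e2 e4 e5
(-1/2*e3) R2 = -39/20*e1 - 103/40*e2 - 19/16*e3 + 17/5*e4 - 47/80*e5 + 71/8*e1 e2 e3 - 5/4*e1 e3 e4 - 43/16*e1 e3 e5 - 137/8*e2 e3 e4 - 7/8*e2 e3 e5 - 81/16*e3 e4 e5
(3*e4) R2 = 15/2*e1 + 411/4*e2 + 102/5*e3 + 57/8*e4 + 243/8*e5 - 213/4*e1 e2 e4 - 117/10*e1 e3 e4 + 129/8*e1 e4 e5 - 309/20*e2 e3 e4 + 21/4*e2 e4 e5 - 141/40*e3 e4 e5
(-9/5*e5) R2 = -387/40*e1 - 63/20*e2 + 423/200*e3 + 729/40*e4 - 171/40*e5 + 639/20*e1 e2 e5 + 351/50*e1 e3 e5 + 9/2*e1 e4 e5 + 927/100*e2 e3 e5 + 1233/20*e2 e4 e5 + 306/25*e3 e4 e5
Summing the partial products and collecting blades:
Answer: -349/6*e1 + 5749/60*e2 + 15231/400*e3 + 397/3*e4 + 7813/240*e5 - 133/120*e1 e2 e3 - 148/3*e1 e2 e4 + 1969/120*e1 e2 e5 - 641/60*e1 e3 e4 + 4729/1200*e1 e3 e5 + 69/4*e1 e4 e5 - 487/40*e2 e3 e4 + 487/100*e2 e3 e5 + 1461/40*e2 e4 e5 + 1461/400*e3 e4 e5


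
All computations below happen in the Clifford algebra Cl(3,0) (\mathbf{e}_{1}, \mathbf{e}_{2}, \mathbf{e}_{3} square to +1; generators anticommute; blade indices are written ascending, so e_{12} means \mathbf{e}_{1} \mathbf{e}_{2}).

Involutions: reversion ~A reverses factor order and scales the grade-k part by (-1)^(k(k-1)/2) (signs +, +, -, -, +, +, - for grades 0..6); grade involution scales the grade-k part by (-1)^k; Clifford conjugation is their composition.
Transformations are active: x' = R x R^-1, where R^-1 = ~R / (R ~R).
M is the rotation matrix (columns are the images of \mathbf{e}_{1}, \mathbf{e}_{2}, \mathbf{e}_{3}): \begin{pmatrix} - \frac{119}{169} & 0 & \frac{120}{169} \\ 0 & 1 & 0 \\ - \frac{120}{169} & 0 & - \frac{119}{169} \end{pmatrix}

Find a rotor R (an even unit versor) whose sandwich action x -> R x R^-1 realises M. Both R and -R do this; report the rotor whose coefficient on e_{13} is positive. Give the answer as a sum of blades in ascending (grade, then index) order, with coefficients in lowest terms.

Method: write R = a + b12*e_{12} + b13*e_{13} + b23*e_{23} with a^2 + b12^2 + b13^2 + b23^2 = 1 (so R^-1 = ~R). Expanding the columns R e_j ~R gives tr M = 4a^2 - 1 and, from the antisymmetric part, M21 - M12 = -4a*b12, M13 - M31 = 4a*b13, M32 - M23 = -4a*b23.
Here tr M = -\frac{69}{169}, so a^2 = (1 + tr M)/4 = \frac{25}{169} and a = ±\frac{5}{13}. Taking a = \frac{5}{13}: M21 - M12 = 0, M13 - M31 = \frac{240}{169}, M32 - M23 = 0, giving b12 = 0, b13 = \frac{12}{13}, b23 = 0, i.e. R = \frac{5}{13} + \frac{12}{13} e_{13}.
Its e_{13} coefficient is already positive.
Answer: \frac{5}{13} + \frac{12}{13} e_{13}. Note: both R and -R realise this M (trace -\frac{69}{169}); the covering map identifies them, and the e_{13}-coefficient sign is the tie-breaker.


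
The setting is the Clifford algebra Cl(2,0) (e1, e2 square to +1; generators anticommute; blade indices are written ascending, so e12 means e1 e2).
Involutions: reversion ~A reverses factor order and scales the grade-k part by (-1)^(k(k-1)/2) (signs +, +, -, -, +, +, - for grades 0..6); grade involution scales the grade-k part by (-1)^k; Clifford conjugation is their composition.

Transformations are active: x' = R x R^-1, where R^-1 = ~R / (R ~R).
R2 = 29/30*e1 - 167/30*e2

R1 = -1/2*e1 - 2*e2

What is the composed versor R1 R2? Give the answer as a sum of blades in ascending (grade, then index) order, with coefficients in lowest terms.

Distribute over the terms of R1 (each basis-blade product reordered to ascending indices, repeated generators contracted through their squares):
(-1/2*e1) R2 = -29/60 + 167/60*e12
(-2*e2) R2 = 167/15 + 29/15*e12
Summing the partial products and collecting blades:
Answer: 213/20 + 283/60*e12


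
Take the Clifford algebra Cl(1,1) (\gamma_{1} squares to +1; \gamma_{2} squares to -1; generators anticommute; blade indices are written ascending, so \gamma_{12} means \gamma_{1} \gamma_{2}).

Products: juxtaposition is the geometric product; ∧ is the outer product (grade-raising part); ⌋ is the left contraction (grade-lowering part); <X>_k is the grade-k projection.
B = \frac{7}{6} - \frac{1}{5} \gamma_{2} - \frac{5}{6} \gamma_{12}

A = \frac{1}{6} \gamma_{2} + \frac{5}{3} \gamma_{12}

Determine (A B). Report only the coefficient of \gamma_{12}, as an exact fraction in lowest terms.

step 1: -\frac{61}{45} + \frac{7}{36} \gamma_{1} + \frac{7}{36} \gamma_{2} + \frac{35}{18} \gamma_{12}
Answer: \frac{35}{18}


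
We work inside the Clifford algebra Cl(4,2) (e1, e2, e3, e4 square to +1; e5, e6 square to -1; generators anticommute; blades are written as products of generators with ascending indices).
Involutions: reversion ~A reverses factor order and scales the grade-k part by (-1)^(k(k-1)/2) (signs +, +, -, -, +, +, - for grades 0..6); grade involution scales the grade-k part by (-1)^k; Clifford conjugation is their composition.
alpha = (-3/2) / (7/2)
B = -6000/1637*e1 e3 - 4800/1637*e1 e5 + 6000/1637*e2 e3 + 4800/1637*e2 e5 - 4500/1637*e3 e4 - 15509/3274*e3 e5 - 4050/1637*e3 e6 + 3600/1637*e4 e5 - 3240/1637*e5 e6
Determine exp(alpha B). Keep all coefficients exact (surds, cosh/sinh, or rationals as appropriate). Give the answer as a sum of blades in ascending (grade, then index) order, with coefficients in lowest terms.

B^2 term by term: the squares give (-6000/1637)^2*(e1 e3)^2 + (-4800/1637)^2*(e1 e5)^2 + (6000/1637)^2*(e2 e3)^2 + (4800/1637)^2*(e2 e5)^2 + (-4500/1637)^2*(e3 e4)^2 + (-15509/3274)^2*(e3 e5)^2 + (-4050/1637)^2*(e3 e6)^2 + (3600/1637)^2*(e4 e5)^2 + (-3240/1637)^2*(e5 e6)^2 = 36000000/2679769*(-1) + 23040000/2679769*(+1) + 36000000/2679769*(-1) + 23040000/2679769*(+1) + 20250000/2679769*(-1) + 240529081/10719076*(+1) + 16402500/2679769*(+1) + 12960000/2679769*(+1) + 10497600/2679769*(-1) = 49/4 (each basis 2-blade squares to minus the product of its generators' squares); cross terms between blades sharing an index anticommute and cancel; the commuting (index-disjoint) pairs give grade-4 terms 2*c*c'*(blade product), which cancel blade by blade — e1 e2 e3 e5: 57600000/2679769 - 57600000/2679769 = 0; e1 e3 e4 e5: -43200000/2679769 + 43200000/2679769 = 0; e1 e3 e5 e6: 38880000/2679769 - 38880000/2679769 = 0; e2 e3 e4 e5: 43200000/2679769 - 43200000/2679769 = 0; e2 e3 e5 e6: -38880000/2679769 + 38880000/2679769 = 0; e3 e4 e5 e6: 29160000/2679769 - 29160000/2679769 = 0 — confirming B is simple. So B^2 = 49/4.
B^2 = 49/4 — the series telescopes hyperbolically here: l = 7/2, alpha*l = -3/2, so exp(alpha B) = cosh(-3/2) + (sinh(-3/2)/(7/2))*B = cosh(3/2) + (-2*sinh(3/2)/7)*B.
Answer: cosh(3/2) + 12000*sinh(3/2)/11459*e1 e3 + 9600*sinh(3/2)/11459*e1 e5 - 12000*sinh(3/2)/11459*e2 e3 - 9600*sinh(3/2)/11459*e2 e5 + 9000*sinh(3/2)/11459*e3 e4 + 15509*sinh(3/2)/11459*e3 e5 + 8100*sinh(3/2)/11459*e3 e6 - 7200*sinh(3/2)/11459*e4 e5 + 6480*sinh(3/2)/11459*e5 e6


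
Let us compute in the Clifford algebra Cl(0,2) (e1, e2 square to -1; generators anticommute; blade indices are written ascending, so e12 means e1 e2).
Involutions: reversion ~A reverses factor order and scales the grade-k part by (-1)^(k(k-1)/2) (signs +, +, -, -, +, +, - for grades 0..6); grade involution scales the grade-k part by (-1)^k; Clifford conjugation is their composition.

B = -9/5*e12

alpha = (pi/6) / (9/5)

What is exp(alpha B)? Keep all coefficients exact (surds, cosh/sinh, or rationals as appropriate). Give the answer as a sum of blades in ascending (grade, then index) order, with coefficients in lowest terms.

B^2 = (-9/5)^2*(e12)^2 = 81/25*(-1) = -81/25 (a basis 2-blade squares to minus the product of its generators' squares).
B^2 = -81/25 — circular case — the even/odd split gives cos and sin: l = 9/5, alpha*l = pi/6, so exp(alpha B) = cos(pi/6) + (sin(pi/6)/(9/5))*B = sqrt(3)/2 + (5/18)*B.
Answer: sqrt(3)/2 - 1/2*e12


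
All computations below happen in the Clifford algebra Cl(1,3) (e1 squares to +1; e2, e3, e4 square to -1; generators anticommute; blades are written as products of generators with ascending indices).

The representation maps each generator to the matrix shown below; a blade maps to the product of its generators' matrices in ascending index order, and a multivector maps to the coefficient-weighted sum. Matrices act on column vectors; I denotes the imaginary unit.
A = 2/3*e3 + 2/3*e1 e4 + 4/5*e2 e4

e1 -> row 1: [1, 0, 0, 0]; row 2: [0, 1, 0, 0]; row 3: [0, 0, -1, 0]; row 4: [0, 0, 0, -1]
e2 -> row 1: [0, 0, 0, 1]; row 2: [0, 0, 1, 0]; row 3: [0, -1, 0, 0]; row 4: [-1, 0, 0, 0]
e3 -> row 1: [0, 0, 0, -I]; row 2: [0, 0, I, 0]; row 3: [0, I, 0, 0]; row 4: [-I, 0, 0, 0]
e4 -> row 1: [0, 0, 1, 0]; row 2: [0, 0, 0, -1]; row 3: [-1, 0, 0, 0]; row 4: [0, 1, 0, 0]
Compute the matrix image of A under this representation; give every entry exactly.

Bivector images (products of the table entries): rho(e1 e4) = rho(e1)rho(e4) = row 1: [0, 0, 1, 0]; row 2: [0, 0, 0, -1]; row 3: [1, 0, 0, 0]; row 4: [0, -1, 0, 0]; rho(e2 e4) = rho(e2)rho(e4) = row 1: [0, 1, 0, 0]; row 2: [-1, 0, 0, 0]; row 3: [0, 0, 0, 1]; row 4: [0, 0, -1, 0].
M = (2/3)*rho(e3) + (2/3)*rho(e1 e4) + (4/5)*rho(e2 e4), summed entrywise:
Answer: row 1: [0, 4/5, 2/3, -2*I/3]; row 2: [-4/5, 0, 2*I/3, -2/3]; row 3: [2/3, 2*I/3, 0, 4/5]; row 4: [-2*I/3, -2/3, -4/5, 0]


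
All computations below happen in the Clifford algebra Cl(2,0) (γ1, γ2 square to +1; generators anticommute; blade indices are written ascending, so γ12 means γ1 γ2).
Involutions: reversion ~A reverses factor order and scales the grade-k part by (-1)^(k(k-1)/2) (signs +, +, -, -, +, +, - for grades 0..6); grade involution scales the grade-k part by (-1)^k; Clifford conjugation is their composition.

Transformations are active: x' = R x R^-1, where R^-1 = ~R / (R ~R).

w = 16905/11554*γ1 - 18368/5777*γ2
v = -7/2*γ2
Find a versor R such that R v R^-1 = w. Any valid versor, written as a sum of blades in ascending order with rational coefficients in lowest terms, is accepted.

A norm check does it: q(v) = q(w) = 49/4, hence R = v + w = 16905/11554*γ1 - 77175/11554*γ2 realises the map — parallel part kept, (v - w)/2 negated, v carried to w.
Answer: 16905/11554*γ1 - 77175/11554*γ2


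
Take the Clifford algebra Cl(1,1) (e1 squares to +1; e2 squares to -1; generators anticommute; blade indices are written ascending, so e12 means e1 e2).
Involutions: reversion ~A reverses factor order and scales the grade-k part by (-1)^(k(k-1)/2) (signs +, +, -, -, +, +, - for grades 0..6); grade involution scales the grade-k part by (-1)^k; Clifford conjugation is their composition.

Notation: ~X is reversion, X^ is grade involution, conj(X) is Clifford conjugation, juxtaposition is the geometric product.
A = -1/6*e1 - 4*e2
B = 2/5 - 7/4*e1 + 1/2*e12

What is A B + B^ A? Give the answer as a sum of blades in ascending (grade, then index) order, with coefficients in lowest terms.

first term: 7/24 - 31/15*e1 - 101/60*e2 - 7*e12
second term: -7/24 + 29/15*e1 - 91/60*e2 - 7*e12
Answer: -2/15*e1 - 16/5*e2 - 14*e12


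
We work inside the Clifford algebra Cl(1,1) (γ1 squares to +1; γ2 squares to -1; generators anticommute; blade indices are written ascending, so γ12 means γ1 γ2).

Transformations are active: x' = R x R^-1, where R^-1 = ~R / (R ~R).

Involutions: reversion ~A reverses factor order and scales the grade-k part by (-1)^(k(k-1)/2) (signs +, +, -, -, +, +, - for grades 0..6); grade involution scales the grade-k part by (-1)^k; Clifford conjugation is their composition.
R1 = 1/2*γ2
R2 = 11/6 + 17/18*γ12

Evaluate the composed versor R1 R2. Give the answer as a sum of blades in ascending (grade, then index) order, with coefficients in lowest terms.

Distribute over the terms of R1 (each basis-blade product reordered to ascending indices, repeated generators contracted through their squares):
(1/2*γ2) R2 = 17/36*γ1 + 11/12*γ2
Answer: 17/36*γ1 + 11/12*γ2


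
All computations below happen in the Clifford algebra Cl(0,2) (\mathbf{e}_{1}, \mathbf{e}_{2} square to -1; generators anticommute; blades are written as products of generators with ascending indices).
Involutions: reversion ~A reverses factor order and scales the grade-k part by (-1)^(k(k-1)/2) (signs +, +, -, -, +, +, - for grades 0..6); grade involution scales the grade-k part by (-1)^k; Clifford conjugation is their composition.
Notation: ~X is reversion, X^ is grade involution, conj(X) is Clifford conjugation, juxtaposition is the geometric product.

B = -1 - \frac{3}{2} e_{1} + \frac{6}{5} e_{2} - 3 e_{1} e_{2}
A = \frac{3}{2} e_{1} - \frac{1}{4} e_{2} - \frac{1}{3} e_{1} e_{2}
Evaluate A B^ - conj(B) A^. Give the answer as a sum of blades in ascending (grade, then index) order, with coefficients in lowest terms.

first term: -\frac{71}{20} - \frac{23}{20} e_{1} + \frac{17}{4} e_{2} - \frac{131}{120} e_{1} e_{2}
second term: \frac{71}{20} + \frac{23}{20} e_{1} - \frac{17}{4} e_{2} - \frac{131}{120} e_{1} e_{2}
Answer: -\frac{71}{10} - \frac{23}{10} e_{1} + \frac{17}{2} e_{2}


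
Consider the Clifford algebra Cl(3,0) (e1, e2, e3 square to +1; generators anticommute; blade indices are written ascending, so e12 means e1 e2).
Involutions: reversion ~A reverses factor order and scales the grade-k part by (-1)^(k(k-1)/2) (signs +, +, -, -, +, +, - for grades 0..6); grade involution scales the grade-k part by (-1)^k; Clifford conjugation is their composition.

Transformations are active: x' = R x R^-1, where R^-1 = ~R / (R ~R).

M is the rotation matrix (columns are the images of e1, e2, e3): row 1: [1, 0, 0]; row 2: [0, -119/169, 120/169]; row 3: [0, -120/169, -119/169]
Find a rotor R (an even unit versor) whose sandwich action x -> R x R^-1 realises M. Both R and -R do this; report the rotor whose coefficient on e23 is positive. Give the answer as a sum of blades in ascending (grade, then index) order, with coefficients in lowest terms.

Method: write R = a + b12*e12 + b13*e13 + b23*e23 with a^2 + b12^2 + b13^2 + b23^2 = 1 (so R^-1 = ~R). Expanding the columns R e_j ~R gives tr M = 4a^2 - 1 and, from the antisymmetric part, M21 - M12 = -4a*b12, M13 - M31 = 4a*b13, M32 - M23 = -4a*b23.
Here tr M = -69/169, so a^2 = (1 + tr M)/4 = 25/169 and a = ±5/13. Taking a = 5/13: M21 - M12 = 0, M13 - M31 = 0, M32 - M23 = -240/169, giving b12 = 0, b13 = 0, b23 = 12/13, i.e. R = 5/13 + 12/13*e23.
Its e23 coefficient is already positive.
Answer: 5/13 + 12/13*e23. Key observation: the double cover Spin(3) -> SO(3) sends R and -R to the same matrix (trace -69/169 here), so the stated sign of the e23 coefficient is what selects one sheet.


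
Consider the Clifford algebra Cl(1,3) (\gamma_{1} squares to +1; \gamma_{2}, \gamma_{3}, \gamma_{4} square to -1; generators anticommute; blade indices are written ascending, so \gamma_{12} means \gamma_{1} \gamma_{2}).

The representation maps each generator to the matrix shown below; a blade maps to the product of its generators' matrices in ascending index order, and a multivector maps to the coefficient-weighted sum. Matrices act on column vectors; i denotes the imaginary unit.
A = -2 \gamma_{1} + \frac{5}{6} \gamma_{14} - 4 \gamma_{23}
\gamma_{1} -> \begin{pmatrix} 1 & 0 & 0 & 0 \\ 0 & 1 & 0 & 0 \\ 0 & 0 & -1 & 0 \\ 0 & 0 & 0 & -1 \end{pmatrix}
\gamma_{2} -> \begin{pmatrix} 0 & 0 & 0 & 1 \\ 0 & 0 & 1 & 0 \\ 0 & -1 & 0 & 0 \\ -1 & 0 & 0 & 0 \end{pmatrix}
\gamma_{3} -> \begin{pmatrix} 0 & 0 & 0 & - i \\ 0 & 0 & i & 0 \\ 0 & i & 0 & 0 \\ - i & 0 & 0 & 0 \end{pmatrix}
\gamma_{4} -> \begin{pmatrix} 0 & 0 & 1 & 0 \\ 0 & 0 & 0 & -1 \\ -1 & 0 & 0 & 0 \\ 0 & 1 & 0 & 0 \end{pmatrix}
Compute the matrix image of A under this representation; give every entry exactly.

Bivector images (products of the table entries): rho(\gamma_{14}) = rho(\gamma_{1})rho(\gamma_{4}) = \begin{pmatrix} 0 & 0 & 1 & 0 \\ 0 & 0 & 0 & -1 \\ 1 & 0 & 0 & 0 \\ 0 & -1 & 0 & 0 \end{pmatrix}; rho(\gamma_{23}) = rho(\gamma_{2})rho(\gamma_{3}) = \begin{pmatrix} - i & 0 & 0 & 0 \\ 0 & i & 0 & 0 \\ 0 & 0 & - i & 0 \\ 0 & 0 & 0 & i \end{pmatrix}.
M = (-2)*rho(\gamma_{1}) + (\frac{5}{6})*rho(\gamma_{14}) + (-4)*rho(\gamma_{23}), summed entrywise:
Answer: \begin{pmatrix} -2 + 4 i & 0 & \frac{5}{6} & 0 \\ 0 & -2 - 4 i & 0 & - \frac{5}{6} \\ \frac{5}{6} & 0 & 2 + 4 i & 0 \\ 0 & - \frac{5}{6} & 0 & 2 - 4 i \end{pmatrix}


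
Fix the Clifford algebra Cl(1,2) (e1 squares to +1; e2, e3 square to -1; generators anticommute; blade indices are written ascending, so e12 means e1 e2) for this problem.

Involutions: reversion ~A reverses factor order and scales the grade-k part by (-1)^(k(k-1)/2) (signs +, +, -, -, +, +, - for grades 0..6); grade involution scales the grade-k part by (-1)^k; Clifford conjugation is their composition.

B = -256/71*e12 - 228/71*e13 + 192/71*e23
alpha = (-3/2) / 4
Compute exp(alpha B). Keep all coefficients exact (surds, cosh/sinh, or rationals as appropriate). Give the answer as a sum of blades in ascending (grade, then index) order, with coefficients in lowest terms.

B^2 term by term: the squares give (-256/71)^2*(e12)^2 + (-228/71)^2*(e13)^2 + (192/71)^2*(e23)^2 = 65536/5041*(+1) + 51984/5041*(+1) + 36864/5041*(-1) = 16 (each basis 2-blade squares to minus the product of its generators' squares); cross terms between blades sharing an index anticommute and cancel. So B^2 = 16.
B^2 = 16 — hyperbolic case — the even/odd split gives cosh and sinh: l = 4, alpha*l = -3/2, so exp(alpha B) = cosh(-3/2) + (sinh(-3/2)/4)*B = cosh(3/2) + (-sinh(3/2)/4)*B.
Answer: cosh(3/2) + 64*sinh(3/2)/71*e12 + 57*sinh(3/2)/71*e13 - 48*sinh(3/2)/71*e23


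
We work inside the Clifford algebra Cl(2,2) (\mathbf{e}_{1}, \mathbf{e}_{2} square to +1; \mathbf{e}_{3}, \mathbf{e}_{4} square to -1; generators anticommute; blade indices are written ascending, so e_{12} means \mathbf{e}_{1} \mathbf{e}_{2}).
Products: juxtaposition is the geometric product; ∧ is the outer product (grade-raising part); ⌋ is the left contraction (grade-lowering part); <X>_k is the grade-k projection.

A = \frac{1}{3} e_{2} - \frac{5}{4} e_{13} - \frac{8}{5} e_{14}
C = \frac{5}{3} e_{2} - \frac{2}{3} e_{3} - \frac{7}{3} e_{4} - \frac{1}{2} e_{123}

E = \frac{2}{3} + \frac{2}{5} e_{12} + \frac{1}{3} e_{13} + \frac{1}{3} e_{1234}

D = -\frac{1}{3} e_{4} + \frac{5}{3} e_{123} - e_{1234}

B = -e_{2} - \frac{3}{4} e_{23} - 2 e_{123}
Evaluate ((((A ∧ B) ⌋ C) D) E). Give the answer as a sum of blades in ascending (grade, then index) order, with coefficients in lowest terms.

step 1: -\frac{5}{4} e_{123} - \frac{8}{5} e_{124} + \frac{6}{5} e_{1234}
step 2: \frac{5}{8}
step 3: -\frac{5}{24} e_{4} + \frac{25}{24} e_{123} - \frac{5}{8} e_{1234}
step 4: -\frac{5}{24} - \frac{25}{72} e_{2} - \frac{5}{12} e_{3} + \frac{5}{24} e_{4} + \frac{5}{24} e_{24} + \frac{1}{4} e_{34} + \frac{5}{8} e_{123} - \frac{1}{12} e_{124} - \frac{5}{72} e_{134} - \frac{5}{12} e_{1234}
Answer: -\frac{5}{24} - \frac{25}{72} e_{2} - \frac{5}{12} e_{3} + \frac{5}{24} e_{4} + \frac{5}{24} e_{24} + \frac{1}{4} e_{34} + \frac{5}{8} e_{123} - \frac{1}{12} e_{124} - \frac{5}{72} e_{134} - \frac{5}{12} e_{1234}


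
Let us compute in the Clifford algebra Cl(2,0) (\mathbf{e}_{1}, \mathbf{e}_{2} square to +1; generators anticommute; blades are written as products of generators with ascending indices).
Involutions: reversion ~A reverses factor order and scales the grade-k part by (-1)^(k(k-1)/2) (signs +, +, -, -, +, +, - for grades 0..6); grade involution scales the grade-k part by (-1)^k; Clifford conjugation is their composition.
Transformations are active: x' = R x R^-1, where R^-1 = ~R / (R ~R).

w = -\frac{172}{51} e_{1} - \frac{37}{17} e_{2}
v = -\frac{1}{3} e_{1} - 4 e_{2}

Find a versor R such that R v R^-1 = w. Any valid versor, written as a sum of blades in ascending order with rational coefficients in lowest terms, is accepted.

R = v + w = -\frac{63}{17} e_{1} - \frac{105}{17} e_{2} works: the equal norms (\frac{145}{9}) guarantee its sandwich swaps v into w.
Answer: -\frac{63}{17} e_{1} - \frac{105}{17} e_{2}


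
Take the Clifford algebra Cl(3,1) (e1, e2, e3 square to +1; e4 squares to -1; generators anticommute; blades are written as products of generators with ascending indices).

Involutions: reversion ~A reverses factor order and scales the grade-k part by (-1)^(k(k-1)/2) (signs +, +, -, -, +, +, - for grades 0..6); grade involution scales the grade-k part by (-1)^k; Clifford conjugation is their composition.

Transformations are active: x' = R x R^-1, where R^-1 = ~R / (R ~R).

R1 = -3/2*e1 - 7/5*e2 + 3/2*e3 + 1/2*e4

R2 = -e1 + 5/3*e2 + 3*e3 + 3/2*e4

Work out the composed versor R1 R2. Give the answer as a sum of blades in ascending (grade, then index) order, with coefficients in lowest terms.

Distribute over the terms of R1 (each basis-blade product reordered to ascending indices, repeated generators contracted through their squares):
(-3/2*e1) R2 = 3/2 - 5/2*e1 e2 - 9/2*e1 e3 - 9/4*e1 e4
(-7/5*e2) R2 = -7/3 - 7/5*e1 e2 - 21/5*e2 e3 - 21/10*e2 e4
(3/2*e3) R2 = 9/2 + 3/2*e1 e3 - 5/2*e2 e3 + 9/4*e3 e4
(1/2*e4) R2 = -3/4 + 1/2*e1 e4 - 5/6*e2 e4 - 3/2*e3 e4
Summing the partial products and collecting blades:
Answer: 35/12 - 39/10*e1 e2 - 3*e1 e3 - 7/4*e1 e4 - 67/10*e2 e3 - 44/15*e2 e4 + 3/4*e3 e4


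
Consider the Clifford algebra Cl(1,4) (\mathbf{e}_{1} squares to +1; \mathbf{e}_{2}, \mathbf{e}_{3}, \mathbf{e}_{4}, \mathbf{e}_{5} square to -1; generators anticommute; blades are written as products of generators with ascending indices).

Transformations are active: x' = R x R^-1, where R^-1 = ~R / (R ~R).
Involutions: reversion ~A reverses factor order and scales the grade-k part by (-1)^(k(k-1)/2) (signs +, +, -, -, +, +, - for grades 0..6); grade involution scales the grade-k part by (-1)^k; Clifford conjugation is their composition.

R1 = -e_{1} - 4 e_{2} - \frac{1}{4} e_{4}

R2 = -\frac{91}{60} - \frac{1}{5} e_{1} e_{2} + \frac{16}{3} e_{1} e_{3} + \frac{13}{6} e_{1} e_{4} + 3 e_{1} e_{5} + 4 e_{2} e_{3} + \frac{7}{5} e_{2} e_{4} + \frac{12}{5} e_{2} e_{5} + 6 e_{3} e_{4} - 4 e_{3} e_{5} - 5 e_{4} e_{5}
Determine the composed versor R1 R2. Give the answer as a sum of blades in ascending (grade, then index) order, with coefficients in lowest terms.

Distribute over the terms of R1 (each basis-blade product reordered to ascending indices, repeated generators contracted through their squares):
(-e_{1}) R2 = \frac{91}{60} e_{1} + \frac{1}{5} e_{2} - \frac{16}{3} e_{3} - \frac{13}{6} e_{4} - 3 e_{5} - 4 e_{1} e_{2} e_{3} - \frac{7}{5} e_{1} e_{2} e_{4} - \frac{12}{5} e_{1} e_{2} e_{5} - 6 e_{1} e_{3} e_{4} + 4 e_{1} e_{3} e_{5} + 5 e_{1} e_{4} e_{5}
(-4 e_{2}) R2 = \frac{4}{5} e_{1} + \frac{91}{15} e_{2} + 16 e_{3} + \frac{28}{5} e_{4} + \frac{48}{5} e_{5} + \frac{64}{3} e_{1} e_{2} e_{3} + \frac{26}{3} e_{1} e_{2} e_{4} + 12 e_{1} e_{2} e_{5} - 24 e_{2} e_{3} e_{4} + 16 e_{2} e_{3} e_{5} + 20 e_{2} e_{4} e_{5}
(-\frac{1}{4} e_{4}) R2 = -\frac{13}{24} e_{1} - \frac{7}{20} e_{2} - \frac{3}{2} e_{3} + \frac{91}{240} e_{4} - \frac{5}{4} e_{5} + \frac{1}{20} e_{1} e_{2} e_{4} - \frac{4}{3} e_{1} e_{3} e_{4} + \frac{3}{4} e_{1} e_{4} e_{5} - e_{2} e_{3} e_{4} + \frac{3}{5} e_{2} e_{4} e_{5} - e_{3} e_{4} e_{5}
Summing the partial products and collecting blades:
Answer: \frac{71}{40} e_{1} + \frac{71}{12} e_{2} + \frac{55}{6} e_{3} + \frac{61}{16} e_{4} + \frac{107}{20} e_{5} + \frac{52}{3} e_{1} e_{2} e_{3} + \frac{439}{60} e_{1} e_{2} e_{4} + \frac{48}{5} e_{1} e_{2} e_{5} - \frac{22}{3} e_{1} e_{3} e_{4} + 4 e_{1} e_{3} e_{5} + \frac{23}{4} e_{1} e_{4} e_{5} - 25 e_{2} e_{3} e_{4} + 16 e_{2} e_{3} e_{5} + \frac{103}{5} e_{2} e_{4} e_{5} - e_{3} e_{4} e_{5}


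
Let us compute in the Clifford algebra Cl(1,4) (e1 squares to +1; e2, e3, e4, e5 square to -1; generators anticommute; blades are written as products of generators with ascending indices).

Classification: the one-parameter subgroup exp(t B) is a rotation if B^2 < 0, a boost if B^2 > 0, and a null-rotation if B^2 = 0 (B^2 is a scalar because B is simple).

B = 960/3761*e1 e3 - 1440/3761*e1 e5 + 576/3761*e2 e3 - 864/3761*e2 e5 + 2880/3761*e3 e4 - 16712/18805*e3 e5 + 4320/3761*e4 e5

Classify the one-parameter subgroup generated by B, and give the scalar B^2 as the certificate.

B^2 term by term: the squares give (960/3761)^2*(e1 e3)^2 + (-1440/3761)^2*(e1 e5)^2 + (576/3761)^2*(e2 e3)^2 + (-864/3761)^2*(e2 e5)^2 + (2880/3761)^2*(e3 e4)^2 + (-16712/18805)^2*(e3 e5)^2 + (4320/3761)^2*(e4 e5)^2 = 921600/14145121*(+1) + 2073600/14145121*(+1) + 331776/14145121*(-1) + 746496/14145121*(-1) + 8294400/14145121*(-1) + 279290944/353628025*(-1) + 18662400/14145121*(-1) = -64/25 (each basis 2-blade squares to minus the product of its generators' squares); cross terms between blades sharing an index anticommute and cancel; the commuting (index-disjoint) pairs give grade-4 terms 2*c*c'*(blade product), which cancel blade by blade — e1 e2 e3 e5: 1658880/14145121 - 1658880/14145121 = 0; e1 e3 e4 e5: 8294400/14145121 - 8294400/14145121 = 0; e2 e3 e4 e5: 4976640/14145121 - 4976640/14145121 = 0 — confirming B is simple. So B^2 = -64/25.
Answer: rotation, certificate B^2 = -64/25. Why this suffices: the scalar -64/25 survives any versor conjugation, so its sign alone determines the class however B is presented.
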